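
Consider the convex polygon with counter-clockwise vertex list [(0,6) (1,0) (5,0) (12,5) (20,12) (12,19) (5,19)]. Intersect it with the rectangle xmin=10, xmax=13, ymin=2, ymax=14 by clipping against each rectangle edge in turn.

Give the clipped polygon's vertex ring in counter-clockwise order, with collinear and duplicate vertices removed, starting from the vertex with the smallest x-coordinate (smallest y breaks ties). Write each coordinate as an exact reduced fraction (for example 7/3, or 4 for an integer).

1. After x ≥ 10: [(10,25/7) (12,5) (20,12) (12,19) (10,19)]
2. After x ≤ 13: [(10,25/7) (12,5) (13,47/8) (13,145/8) (12,19) (10,19)]
3. After y ≥ 2: [(10,25/7) (12,5) (13,47/8) (13,145/8) (12,19) (10,19)]
4. After y ≤ 14: [(10,14) (10,25/7) (12,5) (13,47/8) (13,14)]
5. Canonical ring: [(10,25/7) (12,5) (13,47/8) (13,14) (10,14)]

Clipped polygon: [(10,25/7) (12,5) (13,47/8) (13,14) (10,14)]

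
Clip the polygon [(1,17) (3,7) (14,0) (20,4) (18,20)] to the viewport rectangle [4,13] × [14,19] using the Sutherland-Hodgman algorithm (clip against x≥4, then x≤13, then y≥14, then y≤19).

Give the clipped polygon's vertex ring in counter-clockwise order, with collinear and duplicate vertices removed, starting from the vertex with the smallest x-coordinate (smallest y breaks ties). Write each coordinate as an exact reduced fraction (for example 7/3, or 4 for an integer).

Clipped polygon: [(4,14) (13,14) (13,19) (37/3,19) (4,298/17)]

1. After x ≥ 4: [(4,298/17) (4,70/11) (14,0) (20,4) (18,20)]
2. After x ≤ 13: [(13,325/17) (4,298/17) (4,70/11) (13,7/11)]
3. After y ≥ 14: [(13,14) (13,325/17) (4,298/17) (4,14)]
4. After y ≤ 19: [(13,14) (13,19) (37/3,19) (4,298/17) (4,14)]
5. Canonical ring: [(4,14) (13,14) (13,19) (37/3,19) (4,298/17)]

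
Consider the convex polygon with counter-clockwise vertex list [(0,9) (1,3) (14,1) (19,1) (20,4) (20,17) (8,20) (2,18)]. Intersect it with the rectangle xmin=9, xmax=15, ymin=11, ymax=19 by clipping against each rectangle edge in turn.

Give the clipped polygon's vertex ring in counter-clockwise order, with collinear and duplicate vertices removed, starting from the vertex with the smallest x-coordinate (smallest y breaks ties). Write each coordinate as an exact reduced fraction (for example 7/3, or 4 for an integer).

1. After x ≥ 9: [(9,23/13) (14,1) (19,1) (20,4) (20,17) (9,79/4)]
2. After x ≤ 15: [(9,23/13) (14,1) (15,1) (15,73/4) (9,79/4)]
3. After y ≥ 11: [(9,11) (15,11) (15,73/4) (9,79/4)]
4. After y ≤ 19: [(9,19) (9,11) (15,11) (15,73/4) (12,19)]
5. Canonical ring: [(9,11) (15,11) (15,73/4) (12,19) (9,19)]

Clipped polygon: [(9,11) (15,11) (15,73/4) (12,19) (9,19)]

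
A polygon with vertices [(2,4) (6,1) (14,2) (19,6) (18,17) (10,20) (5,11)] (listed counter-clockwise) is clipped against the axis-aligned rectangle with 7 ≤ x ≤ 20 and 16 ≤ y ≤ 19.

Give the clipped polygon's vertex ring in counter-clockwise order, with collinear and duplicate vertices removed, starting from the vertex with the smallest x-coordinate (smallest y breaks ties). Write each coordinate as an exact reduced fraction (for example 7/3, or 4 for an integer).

1. After x ≥ 7: [(7,9/8) (14,2) (19,6) (18,17) (10,20) (7,73/5)]
2. After x ≤ 20: [(7,9/8) (14,2) (19,6) (18,17) (10,20) (7,73/5)]
3. After y ≥ 16: [(199/11,16) (18,17) (10,20) (70/9,16)]
4. After y ≤ 19: [(199/11,16) (18,17) (38/3,19) (85/9,19) (70/9,16)]
5. Canonical ring: [(70/9,16) (199/11,16) (18,17) (38/3,19) (85/9,19)]

Clipped polygon: [(70/9,16) (199/11,16) (18,17) (38/3,19) (85/9,19)]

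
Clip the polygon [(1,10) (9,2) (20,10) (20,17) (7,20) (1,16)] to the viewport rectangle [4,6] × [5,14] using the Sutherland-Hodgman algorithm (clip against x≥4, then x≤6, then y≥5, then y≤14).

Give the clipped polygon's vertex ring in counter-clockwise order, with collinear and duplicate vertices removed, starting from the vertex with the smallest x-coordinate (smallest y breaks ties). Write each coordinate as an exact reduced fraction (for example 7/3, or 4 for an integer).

Clipped polygon: [(4,7) (6,5) (6,14) (4,14)]

1. After x ≥ 4: [(4,7) (9,2) (20,10) (20,17) (7,20) (4,18)]
2. After x ≤ 6: [(4,7) (6,5) (6,58/3) (4,18)]
3. After y ≥ 5: [(4,7) (6,5) (6,58/3) (4,18)]
4. After y ≤ 14: [(4,14) (4,7) (6,5) (6,14)]
5. Canonical ring: [(4,7) (6,5) (6,14) (4,14)]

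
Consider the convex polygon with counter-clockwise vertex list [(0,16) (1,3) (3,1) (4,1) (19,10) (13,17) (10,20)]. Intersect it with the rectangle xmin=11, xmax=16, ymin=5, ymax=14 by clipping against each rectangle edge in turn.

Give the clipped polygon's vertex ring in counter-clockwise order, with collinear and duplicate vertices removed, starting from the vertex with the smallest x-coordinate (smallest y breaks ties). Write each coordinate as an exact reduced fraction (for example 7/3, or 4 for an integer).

Clipped polygon: [(11,26/5) (16,41/5) (16,27/2) (109/7,14) (11,14)]

1. After x ≥ 11: [(11,26/5) (19,10) (13,17) (11,19)]
2. After x ≤ 16: [(11,26/5) (16,41/5) (16,27/2) (13,17) (11,19)]
3. After y ≥ 5: [(11,26/5) (16,41/5) (16,27/2) (13,17) (11,19)]
4. After y ≤ 14: [(11,14) (11,26/5) (16,41/5) (16,27/2) (109/7,14)]
5. Canonical ring: [(11,26/5) (16,41/5) (16,27/2) (109/7,14) (11,14)]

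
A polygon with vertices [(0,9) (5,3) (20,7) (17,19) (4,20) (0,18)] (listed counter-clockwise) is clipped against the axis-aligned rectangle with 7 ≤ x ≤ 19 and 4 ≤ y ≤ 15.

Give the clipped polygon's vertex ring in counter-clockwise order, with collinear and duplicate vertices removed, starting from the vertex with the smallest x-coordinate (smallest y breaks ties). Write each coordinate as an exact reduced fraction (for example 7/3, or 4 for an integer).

Clipped polygon: [(7,4) (35/4,4) (19,101/15) (19,11) (18,15) (7,15)]

1. After x ≥ 7: [(7,53/15) (20,7) (17,19) (7,257/13)]
2. After x ≤ 19: [(7,53/15) (19,101/15) (19,11) (17,19) (7,257/13)]
3. After y ≥ 4: [(7,4) (35/4,4) (19,101/15) (19,11) (17,19) (7,257/13)]
4. After y ≤ 15: [(7,15) (7,4) (35/4,4) (19,101/15) (19,11) (18,15)]
5. Canonical ring: [(7,4) (35/4,4) (19,101/15) (19,11) (18,15) (7,15)]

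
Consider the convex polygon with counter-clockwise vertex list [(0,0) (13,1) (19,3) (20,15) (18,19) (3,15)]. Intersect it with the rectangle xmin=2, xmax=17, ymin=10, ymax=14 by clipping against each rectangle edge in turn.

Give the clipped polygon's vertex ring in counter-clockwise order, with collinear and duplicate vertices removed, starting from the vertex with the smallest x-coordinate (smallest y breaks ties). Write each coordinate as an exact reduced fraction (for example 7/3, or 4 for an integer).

1. After x ≥ 2: [(2,10) (2,2/13) (13,1) (19,3) (20,15) (18,19) (3,15)]
2. After x ≤ 17: [(2,10) (2,2/13) (13,1) (17,7/3) (17,281/15) (3,15)]
3. After y ≥ 10: [(2,10) (2,10) (17,10) (17,281/15) (3,15)]
4. After y ≤ 14: [(14/5,14) (2,10) (2,10) (17,10) (17,14)]
5. Canonical ring: [(2,10) (17,10) (17,14) (14/5,14)]

Clipped polygon: [(2,10) (17,10) (17,14) (14/5,14)]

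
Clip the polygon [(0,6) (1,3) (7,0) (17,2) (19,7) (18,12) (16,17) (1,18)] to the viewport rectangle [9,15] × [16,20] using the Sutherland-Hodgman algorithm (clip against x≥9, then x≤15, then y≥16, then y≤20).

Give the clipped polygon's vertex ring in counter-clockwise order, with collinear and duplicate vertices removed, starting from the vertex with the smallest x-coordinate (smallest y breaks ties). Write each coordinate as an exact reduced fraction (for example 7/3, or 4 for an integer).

1. After x ≥ 9: [(9,2/5) (17,2) (19,7) (18,12) (16,17) (9,262/15)]
2. After x ≤ 15: [(9,2/5) (15,8/5) (15,256/15) (9,262/15)]
3. After y ≥ 16: [(9,16) (15,16) (15,256/15) (9,262/15)]
4. After y ≤ 20: [(9,16) (15,16) (15,256/15) (9,262/15)]
5. Canonical ring: [(9,16) (15,16) (15,256/15) (9,262/15)]

Clipped polygon: [(9,16) (15,16) (15,256/15) (9,262/15)]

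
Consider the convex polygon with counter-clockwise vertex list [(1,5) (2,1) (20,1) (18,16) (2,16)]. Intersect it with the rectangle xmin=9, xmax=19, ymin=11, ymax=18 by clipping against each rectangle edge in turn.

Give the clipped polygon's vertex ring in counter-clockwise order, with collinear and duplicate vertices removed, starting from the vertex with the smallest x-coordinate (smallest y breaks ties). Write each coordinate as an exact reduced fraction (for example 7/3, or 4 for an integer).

1. After x ≥ 9: [(9,1) (20,1) (18,16) (9,16)]
2. After x ≤ 19: [(9,1) (19,1) (19,17/2) (18,16) (9,16)]
3. After y ≥ 11: [(9,11) (56/3,11) (18,16) (9,16)]
4. After y ≤ 18: [(9,11) (56/3,11) (18,16) (9,16)]
5. Canonical ring: [(9,11) (56/3,11) (18,16) (9,16)]

Clipped polygon: [(9,11) (56/3,11) (18,16) (9,16)]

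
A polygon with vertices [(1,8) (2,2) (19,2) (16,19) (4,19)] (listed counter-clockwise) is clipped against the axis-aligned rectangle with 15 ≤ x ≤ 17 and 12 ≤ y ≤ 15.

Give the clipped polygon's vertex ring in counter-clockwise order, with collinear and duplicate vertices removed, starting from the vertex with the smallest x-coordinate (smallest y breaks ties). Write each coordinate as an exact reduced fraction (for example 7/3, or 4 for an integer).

Clipped polygon: [(15,12) (17,12) (17,40/3) (284/17,15) (15,15)]

1. After x ≥ 15: [(15,2) (19,2) (16,19) (15,19)]
2. After x ≤ 17: [(15,2) (17,2) (17,40/3) (16,19) (15,19)]
3. After y ≥ 12: [(15,12) (17,12) (17,40/3) (16,19) (15,19)]
4. After y ≤ 15: [(15,15) (15,12) (17,12) (17,40/3) (284/17,15)]
5. Canonical ring: [(15,12) (17,12) (17,40/3) (284/17,15) (15,15)]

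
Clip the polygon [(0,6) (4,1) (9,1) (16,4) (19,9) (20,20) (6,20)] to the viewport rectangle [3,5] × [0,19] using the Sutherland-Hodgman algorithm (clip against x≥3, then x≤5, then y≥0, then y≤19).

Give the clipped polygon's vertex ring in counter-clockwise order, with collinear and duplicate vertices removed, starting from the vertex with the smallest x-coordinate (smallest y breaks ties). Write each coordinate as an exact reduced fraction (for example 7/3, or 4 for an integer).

Clipped polygon: [(3,9/4) (4,1) (5,1) (5,53/3) (3,13)]

1. After x ≥ 3: [(3,13) (3,9/4) (4,1) (9,1) (16,4) (19,9) (20,20) (6,20)]
2. After x ≤ 5: [(5,53/3) (3,13) (3,9/4) (4,1) (5,1)]
3. After y ≥ 0: [(5,53/3) (3,13) (3,9/4) (4,1) (5,1)]
4. After y ≤ 19: [(5,53/3) (3,13) (3,9/4) (4,1) (5,1)]
5. Canonical ring: [(3,9/4) (4,1) (5,1) (5,53/3) (3,13)]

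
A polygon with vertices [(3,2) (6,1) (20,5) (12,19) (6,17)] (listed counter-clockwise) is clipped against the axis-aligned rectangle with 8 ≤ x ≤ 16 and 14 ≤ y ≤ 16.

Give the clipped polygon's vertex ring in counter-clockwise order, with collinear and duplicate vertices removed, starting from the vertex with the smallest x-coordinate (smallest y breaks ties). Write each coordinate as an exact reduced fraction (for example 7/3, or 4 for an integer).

Clipped polygon: [(8,14) (104/7,14) (96/7,16) (8,16)]

1. After x ≥ 8: [(8,11/7) (20,5) (12,19) (8,53/3)]
2. After x ≤ 16: [(8,11/7) (16,27/7) (16,12) (12,19) (8,53/3)]
3. After y ≥ 14: [(8,14) (104/7,14) (12,19) (8,53/3)]
4. After y ≤ 16: [(8,16) (8,14) (104/7,14) (96/7,16)]
5. Canonical ring: [(8,14) (104/7,14) (96/7,16) (8,16)]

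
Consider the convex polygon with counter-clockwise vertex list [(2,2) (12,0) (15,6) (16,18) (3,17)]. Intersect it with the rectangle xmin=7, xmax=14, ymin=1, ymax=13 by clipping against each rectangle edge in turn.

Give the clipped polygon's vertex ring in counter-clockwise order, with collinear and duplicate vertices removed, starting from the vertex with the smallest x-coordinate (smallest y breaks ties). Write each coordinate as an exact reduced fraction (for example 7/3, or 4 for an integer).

Clipped polygon: [(7,1) (25/2,1) (14,4) (14,13) (7,13)]

1. After x ≥ 7: [(7,1) (12,0) (15,6) (16,18) (7,225/13)]
2. After x ≤ 14: [(7,1) (12,0) (14,4) (14,232/13) (7,225/13)]
3. After y ≥ 1: [(7,1) (7,1) (25/2,1) (14,4) (14,232/13) (7,225/13)]
4. After y ≤ 13: [(7,13) (7,1) (7,1) (25/2,1) (14,4) (14,13)]
5. Canonical ring: [(7,1) (25/2,1) (14,4) (14,13) (7,13)]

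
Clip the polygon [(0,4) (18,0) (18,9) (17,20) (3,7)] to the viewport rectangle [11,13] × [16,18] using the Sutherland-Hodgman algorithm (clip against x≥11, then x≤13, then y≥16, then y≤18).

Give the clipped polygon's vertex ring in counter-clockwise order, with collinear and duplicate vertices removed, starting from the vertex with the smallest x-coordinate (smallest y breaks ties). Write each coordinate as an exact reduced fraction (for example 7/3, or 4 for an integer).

Clipped polygon: [(165/13,16) (13,16) (13,114/7)]

1. After x ≥ 11: [(11,14/9) (18,0) (18,9) (17,20) (11,101/7)]
2. After x ≤ 13: [(11,14/9) (13,10/9) (13,114/7) (11,101/7)]
3. After y ≥ 16: [(13,16) (13,114/7) (165/13,16)]
4. After y ≤ 18: [(13,16) (13,114/7) (165/13,16)]
5. Canonical ring: [(165/13,16) (13,16) (13,114/7)]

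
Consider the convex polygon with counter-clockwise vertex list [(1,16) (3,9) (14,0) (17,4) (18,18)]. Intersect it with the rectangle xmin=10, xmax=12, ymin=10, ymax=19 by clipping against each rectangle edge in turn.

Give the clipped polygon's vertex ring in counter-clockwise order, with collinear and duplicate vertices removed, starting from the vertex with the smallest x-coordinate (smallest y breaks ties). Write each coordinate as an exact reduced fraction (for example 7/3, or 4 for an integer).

Clipped polygon: [(10,10) (12,10) (12,294/17) (10,290/17)]

1. After x ≥ 10: [(10,290/17) (10,36/11) (14,0) (17,4) (18,18)]
2. After x ≤ 12: [(12,294/17) (10,290/17) (10,36/11) (12,18/11)]
3. After y ≥ 10: [(12,10) (12,294/17) (10,290/17) (10,10)]
4. After y ≤ 19: [(12,10) (12,294/17) (10,290/17) (10,10)]
5. Canonical ring: [(10,10) (12,10) (12,294/17) (10,290/17)]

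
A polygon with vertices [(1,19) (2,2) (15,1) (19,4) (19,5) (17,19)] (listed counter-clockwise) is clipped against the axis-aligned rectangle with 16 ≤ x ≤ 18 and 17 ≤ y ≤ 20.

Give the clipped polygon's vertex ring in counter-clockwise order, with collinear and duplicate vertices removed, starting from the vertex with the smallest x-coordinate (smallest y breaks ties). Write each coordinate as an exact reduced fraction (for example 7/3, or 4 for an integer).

Clipped polygon: [(16,17) (121/7,17) (17,19) (16,19)]

1. After x ≥ 16: [(16,19) (16,7/4) (19,4) (19,5) (17,19)]
2. After x ≤ 18: [(16,19) (16,7/4) (18,13/4) (18,12) (17,19)]
3. After y ≥ 17: [(16,19) (16,17) (121/7,17) (17,19)]
4. After y ≤ 20: [(16,19) (16,17) (121/7,17) (17,19)]
5. Canonical ring: [(16,17) (121/7,17) (17,19) (16,19)]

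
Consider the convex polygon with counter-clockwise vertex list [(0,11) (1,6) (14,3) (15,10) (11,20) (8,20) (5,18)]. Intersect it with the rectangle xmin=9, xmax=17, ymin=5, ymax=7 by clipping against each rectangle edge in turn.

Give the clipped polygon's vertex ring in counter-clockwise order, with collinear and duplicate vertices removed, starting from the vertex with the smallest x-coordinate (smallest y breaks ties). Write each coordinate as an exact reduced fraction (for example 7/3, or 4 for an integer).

1. After x ≥ 9: [(9,54/13) (14,3) (15,10) (11,20) (9,20)]
2. After x ≤ 17: [(9,54/13) (14,3) (15,10) (11,20) (9,20)]
3. After y ≥ 5: [(9,5) (100/7,5) (15,10) (11,20) (9,20)]
4. After y ≤ 7: [(9,7) (9,5) (100/7,5) (102/7,7)]
5. Canonical ring: [(9,5) (100/7,5) (102/7,7) (9,7)]

Clipped polygon: [(9,5) (100/7,5) (102/7,7) (9,7)]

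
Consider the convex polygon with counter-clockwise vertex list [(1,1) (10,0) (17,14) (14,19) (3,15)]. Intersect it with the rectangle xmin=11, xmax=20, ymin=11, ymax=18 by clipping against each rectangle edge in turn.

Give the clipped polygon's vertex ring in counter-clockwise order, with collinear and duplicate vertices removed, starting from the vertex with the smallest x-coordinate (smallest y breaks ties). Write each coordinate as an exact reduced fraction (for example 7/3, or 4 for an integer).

1. After x ≥ 11: [(11,2) (17,14) (14,19) (11,197/11)]
2. After x ≤ 20: [(11,2) (17,14) (14,19) (11,197/11)]
3. After y ≥ 11: [(11,11) (31/2,11) (17,14) (14,19) (11,197/11)]
4. After y ≤ 18: [(11,11) (31/2,11) (17,14) (73/5,18) (45/4,18) (11,197/11)]
5. Canonical ring: [(11,11) (31/2,11) (17,14) (73/5,18) (45/4,18) (11,197/11)]

Clipped polygon: [(11,11) (31/2,11) (17,14) (73/5,18) (45/4,18) (11,197/11)]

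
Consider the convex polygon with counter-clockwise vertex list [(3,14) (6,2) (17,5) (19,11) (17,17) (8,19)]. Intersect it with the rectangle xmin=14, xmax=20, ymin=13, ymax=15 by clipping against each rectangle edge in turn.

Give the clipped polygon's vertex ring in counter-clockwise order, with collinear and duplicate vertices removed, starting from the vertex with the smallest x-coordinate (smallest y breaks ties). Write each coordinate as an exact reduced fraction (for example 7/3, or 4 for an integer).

Clipped polygon: [(14,13) (55/3,13) (53/3,15) (14,15)]

1. After x ≥ 14: [(14,46/11) (17,5) (19,11) (17,17) (14,53/3)]
2. After x ≤ 20: [(14,46/11) (17,5) (19,11) (17,17) (14,53/3)]
3. After y ≥ 13: [(14,13) (55/3,13) (17,17) (14,53/3)]
4. After y ≤ 15: [(14,15) (14,13) (55/3,13) (53/3,15)]
5. Canonical ring: [(14,13) (55/3,13) (53/3,15) (14,15)]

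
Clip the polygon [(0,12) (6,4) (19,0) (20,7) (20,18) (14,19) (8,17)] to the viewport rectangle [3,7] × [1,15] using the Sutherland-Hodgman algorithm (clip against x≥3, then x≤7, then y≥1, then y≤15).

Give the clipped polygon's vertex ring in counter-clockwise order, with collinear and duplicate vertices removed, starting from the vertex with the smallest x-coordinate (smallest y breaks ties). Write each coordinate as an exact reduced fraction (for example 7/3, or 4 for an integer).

Clipped polygon: [(3,8) (6,4) (7,48/13) (7,15) (24/5,15) (3,111/8)]

1. After x ≥ 3: [(3,111/8) (3,8) (6,4) (19,0) (20,7) (20,18) (14,19) (8,17)]
2. After x ≤ 7: [(7,131/8) (3,111/8) (3,8) (6,4) (7,48/13)]
3. After y ≥ 1: [(7,131/8) (3,111/8) (3,8) (6,4) (7,48/13)]
4. After y ≤ 15: [(7,15) (24/5,15) (3,111/8) (3,8) (6,4) (7,48/13)]
5. Canonical ring: [(3,8) (6,4) (7,48/13) (7,15) (24/5,15) (3,111/8)]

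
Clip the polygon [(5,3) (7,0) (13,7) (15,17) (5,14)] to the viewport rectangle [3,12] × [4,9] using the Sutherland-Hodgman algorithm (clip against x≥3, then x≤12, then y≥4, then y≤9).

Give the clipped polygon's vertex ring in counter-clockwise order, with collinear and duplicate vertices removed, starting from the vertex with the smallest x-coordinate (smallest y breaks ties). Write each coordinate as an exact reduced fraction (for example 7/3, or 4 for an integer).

1. After x ≥ 3: [(5,3) (7,0) (13,7) (15,17) (5,14)]
2. After x ≤ 12: [(5,3) (7,0) (12,35/6) (12,161/10) (5,14)]
3. After y ≥ 4: [(5,4) (73/7,4) (12,35/6) (12,161/10) (5,14)]
4. After y ≤ 9: [(5,9) (5,4) (73/7,4) (12,35/6) (12,9)]
5. Canonical ring: [(5,4) (73/7,4) (12,35/6) (12,9) (5,9)]

Clipped polygon: [(5,4) (73/7,4) (12,35/6) (12,9) (5,9)]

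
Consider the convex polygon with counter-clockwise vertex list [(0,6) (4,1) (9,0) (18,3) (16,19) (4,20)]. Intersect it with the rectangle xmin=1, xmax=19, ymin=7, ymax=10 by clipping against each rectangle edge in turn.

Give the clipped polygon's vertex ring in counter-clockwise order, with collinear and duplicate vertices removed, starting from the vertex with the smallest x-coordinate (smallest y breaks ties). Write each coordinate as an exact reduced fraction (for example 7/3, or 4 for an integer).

Clipped polygon: [(1,7) (35/2,7) (137/8,10) (8/7,10) (1,19/2)]

1. After x ≥ 1: [(1,19/2) (1,19/4) (4,1) (9,0) (18,3) (16,19) (4,20)]
2. After x ≤ 19: [(1,19/2) (1,19/4) (4,1) (9,0) (18,3) (16,19) (4,20)]
3. After y ≥ 7: [(1,19/2) (1,7) (35/2,7) (16,19) (4,20)]
4. After y ≤ 10: [(8/7,10) (1,19/2) (1,7) (35/2,7) (137/8,10)]
5. Canonical ring: [(1,7) (35/2,7) (137/8,10) (8/7,10) (1,19/2)]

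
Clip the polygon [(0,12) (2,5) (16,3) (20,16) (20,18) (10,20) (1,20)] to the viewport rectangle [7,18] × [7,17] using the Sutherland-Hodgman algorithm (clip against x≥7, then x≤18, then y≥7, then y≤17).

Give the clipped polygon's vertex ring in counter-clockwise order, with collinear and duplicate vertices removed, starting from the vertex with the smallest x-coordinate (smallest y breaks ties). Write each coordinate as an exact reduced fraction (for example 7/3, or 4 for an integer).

Clipped polygon: [(7,7) (224/13,7) (18,19/2) (18,17) (7,17)]

1. After x ≥ 7: [(7,30/7) (16,3) (20,16) (20,18) (10,20) (7,20)]
2. After x ≤ 18: [(7,30/7) (16,3) (18,19/2) (18,92/5) (10,20) (7,20)]
3. After y ≥ 7: [(7,7) (224/13,7) (18,19/2) (18,92/5) (10,20) (7,20)]
4. After y ≤ 17: [(7,17) (7,7) (224/13,7) (18,19/2) (18,17)]
5. Canonical ring: [(7,7) (224/13,7) (18,19/2) (18,17) (7,17)]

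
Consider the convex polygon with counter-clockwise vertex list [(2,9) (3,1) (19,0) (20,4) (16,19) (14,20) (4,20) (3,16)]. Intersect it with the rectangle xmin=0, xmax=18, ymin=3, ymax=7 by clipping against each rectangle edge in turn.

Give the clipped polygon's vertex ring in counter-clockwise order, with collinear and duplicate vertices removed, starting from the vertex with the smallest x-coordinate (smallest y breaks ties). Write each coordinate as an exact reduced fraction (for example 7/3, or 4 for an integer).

1. After x ≥ 0: [(2,9) (3,1) (19,0) (20,4) (16,19) (14,20) (4,20) (3,16)]
2. After x ≤ 18: [(2,9) (3,1) (18,1/16) (18,23/2) (16,19) (14,20) (4,20) (3,16)]
3. After y ≥ 3: [(2,9) (11/4,3) (18,3) (18,23/2) (16,19) (14,20) (4,20) (3,16)]
4. After y ≤ 7: [(9/4,7) (11/4,3) (18,3) (18,7)]
5. Canonical ring: [(9/4,7) (11/4,3) (18,3) (18,7)]

Clipped polygon: [(9/4,7) (11/4,3) (18,3) (18,7)]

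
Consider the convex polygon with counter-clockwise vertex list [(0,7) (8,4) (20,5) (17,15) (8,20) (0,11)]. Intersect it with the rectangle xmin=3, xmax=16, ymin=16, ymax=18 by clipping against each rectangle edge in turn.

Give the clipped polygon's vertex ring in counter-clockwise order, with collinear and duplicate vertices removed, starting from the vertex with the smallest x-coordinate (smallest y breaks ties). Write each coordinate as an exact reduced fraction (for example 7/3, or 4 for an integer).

Clipped polygon: [(40/9,16) (76/5,16) (58/5,18) (56/9,18)]

1. After x ≥ 3: [(3,47/8) (8,4) (20,5) (17,15) (8,20) (3,115/8)]
2. After x ≤ 16: [(3,47/8) (8,4) (16,14/3) (16,140/9) (8,20) (3,115/8)]
3. After y ≥ 16: [(76/5,16) (8,20) (40/9,16)]
4. After y ≤ 18: [(76/5,16) (58/5,18) (56/9,18) (40/9,16)]
5. Canonical ring: [(40/9,16) (76/5,16) (58/5,18) (56/9,18)]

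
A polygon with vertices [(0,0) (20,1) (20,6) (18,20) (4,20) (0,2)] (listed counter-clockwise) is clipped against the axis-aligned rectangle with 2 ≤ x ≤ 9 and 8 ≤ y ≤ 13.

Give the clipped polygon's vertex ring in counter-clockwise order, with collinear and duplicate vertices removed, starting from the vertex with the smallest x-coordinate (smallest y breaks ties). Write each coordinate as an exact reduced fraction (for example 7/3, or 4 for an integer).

1. After x ≥ 2: [(2,1/10) (20,1) (20,6) (18,20) (4,20) (2,11)]
2. After x ≤ 9: [(2,1/10) (9,9/20) (9,20) (4,20) (2,11)]
3. After y ≥ 8: [(2,8) (9,8) (9,20) (4,20) (2,11)]
4. After y ≤ 13: [(2,8) (9,8) (9,13) (22/9,13) (2,11)]
5. Canonical ring: [(2,8) (9,8) (9,13) (22/9,13) (2,11)]

Clipped polygon: [(2,8) (9,8) (9,13) (22/9,13) (2,11)]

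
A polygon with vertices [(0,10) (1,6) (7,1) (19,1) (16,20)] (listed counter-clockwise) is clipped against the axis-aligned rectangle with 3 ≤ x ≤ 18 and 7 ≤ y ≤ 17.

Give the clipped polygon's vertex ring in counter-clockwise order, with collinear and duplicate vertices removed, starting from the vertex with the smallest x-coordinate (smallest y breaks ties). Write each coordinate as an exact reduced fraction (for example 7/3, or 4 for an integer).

1. After x ≥ 3: [(3,95/8) (3,13/3) (7,1) (19,1) (16,20)]
2. After x ≤ 18: [(3,95/8) (3,13/3) (7,1) (18,1) (18,22/3) (16,20)]
3. After y ≥ 7: [(3,95/8) (3,7) (18,7) (18,22/3) (16,20)]
4. After y ≤ 17: [(56/5,17) (3,95/8) (3,7) (18,7) (18,22/3) (313/19,17)]
5. Canonical ring: [(3,7) (18,7) (18,22/3) (313/19,17) (56/5,17) (3,95/8)]

Clipped polygon: [(3,7) (18,7) (18,22/3) (313/19,17) (56/5,17) (3,95/8)]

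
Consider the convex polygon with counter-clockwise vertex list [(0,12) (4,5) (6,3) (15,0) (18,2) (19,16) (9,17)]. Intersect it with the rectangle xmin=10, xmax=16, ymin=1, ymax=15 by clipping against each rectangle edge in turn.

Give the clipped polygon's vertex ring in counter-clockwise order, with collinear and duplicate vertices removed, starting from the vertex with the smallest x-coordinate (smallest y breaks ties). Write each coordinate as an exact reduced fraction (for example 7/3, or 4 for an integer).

Clipped polygon: [(10,5/3) (12,1) (16,1) (16,15) (10,15)]

1. After x ≥ 10: [(10,5/3) (15,0) (18,2) (19,16) (10,169/10)]
2. After x ≤ 16: [(10,5/3) (15,0) (16,2/3) (16,163/10) (10,169/10)]
3. After y ≥ 1: [(10,5/3) (12,1) (16,1) (16,163/10) (10,169/10)]
4. After y ≤ 15: [(10,15) (10,5/3) (12,1) (16,1) (16,15)]
5. Canonical ring: [(10,5/3) (12,1) (16,1) (16,15) (10,15)]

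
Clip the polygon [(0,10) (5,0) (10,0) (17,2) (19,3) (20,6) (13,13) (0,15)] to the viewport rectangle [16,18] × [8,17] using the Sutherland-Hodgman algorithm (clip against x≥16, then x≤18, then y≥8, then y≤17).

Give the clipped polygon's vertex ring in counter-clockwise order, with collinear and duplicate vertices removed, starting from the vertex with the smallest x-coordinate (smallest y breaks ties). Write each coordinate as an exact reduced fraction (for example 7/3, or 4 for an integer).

Clipped polygon: [(16,8) (18,8) (16,10)]

1. After x ≥ 16: [(16,12/7) (17,2) (19,3) (20,6) (16,10)]
2. After x ≤ 18: [(16,12/7) (17,2) (18,5/2) (18,8) (16,10)]
3. After y ≥ 8: [(16,8) (18,8) (18,8) (16,10)]
4. After y ≤ 17: [(16,8) (18,8) (18,8) (16,10)]
5. Canonical ring: [(16,8) (18,8) (16,10)]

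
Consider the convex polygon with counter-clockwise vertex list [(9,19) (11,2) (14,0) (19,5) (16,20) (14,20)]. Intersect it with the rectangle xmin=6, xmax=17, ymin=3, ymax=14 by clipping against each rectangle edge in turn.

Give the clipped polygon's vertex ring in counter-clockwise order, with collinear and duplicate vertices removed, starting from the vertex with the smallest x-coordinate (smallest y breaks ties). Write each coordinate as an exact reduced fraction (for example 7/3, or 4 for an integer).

1. After x ≥ 6: [(9,19) (11,2) (14,0) (19,5) (16,20) (14,20)]
2. After x ≤ 17: [(9,19) (11,2) (14,0) (17,3) (17,15) (16,20) (14,20)]
3. After y ≥ 3: [(9,19) (185/17,3) (17,3) (17,3) (17,15) (16,20) (14,20)]
4. After y ≤ 14: [(163/17,14) (185/17,3) (17,3) (17,3) (17,14)]
5. Canonical ring: [(163/17,14) (185/17,3) (17,3) (17,14)]

Clipped polygon: [(163/17,14) (185/17,3) (17,3) (17,14)]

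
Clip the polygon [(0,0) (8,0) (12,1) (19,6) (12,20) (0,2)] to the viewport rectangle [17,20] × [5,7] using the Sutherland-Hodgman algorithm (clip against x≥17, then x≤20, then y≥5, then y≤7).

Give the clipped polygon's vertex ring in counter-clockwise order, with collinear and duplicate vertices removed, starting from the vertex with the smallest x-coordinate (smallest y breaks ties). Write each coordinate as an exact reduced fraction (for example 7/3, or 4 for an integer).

Clipped polygon: [(17,5) (88/5,5) (19,6) (37/2,7) (17,7)]

1. After x ≥ 17: [(17,32/7) (19,6) (17,10)]
2. After x ≤ 20: [(17,32/7) (19,6) (17,10)]
3. After y ≥ 5: [(17,5) (88/5,5) (19,6) (17,10)]
4. After y ≤ 7: [(17,7) (17,5) (88/5,5) (19,6) (37/2,7)]
5. Canonical ring: [(17,5) (88/5,5) (19,6) (37/2,7) (17,7)]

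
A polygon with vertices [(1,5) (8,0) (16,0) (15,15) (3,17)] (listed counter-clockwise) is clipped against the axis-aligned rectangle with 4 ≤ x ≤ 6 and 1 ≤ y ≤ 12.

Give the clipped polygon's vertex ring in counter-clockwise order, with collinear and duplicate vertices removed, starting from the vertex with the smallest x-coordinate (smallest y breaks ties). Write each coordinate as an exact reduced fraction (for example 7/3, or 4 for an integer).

1. After x ≥ 4: [(4,20/7) (8,0) (16,0) (15,15) (4,101/6)]
2. After x ≤ 6: [(4,20/7) (6,10/7) (6,33/2) (4,101/6)]
3. After y ≥ 1: [(4,20/7) (6,10/7) (6,33/2) (4,101/6)]
4. After y ≤ 12: [(4,12) (4,20/7) (6,10/7) (6,12)]
5. Canonical ring: [(4,20/7) (6,10/7) (6,12) (4,12)]

Clipped polygon: [(4,20/7) (6,10/7) (6,12) (4,12)]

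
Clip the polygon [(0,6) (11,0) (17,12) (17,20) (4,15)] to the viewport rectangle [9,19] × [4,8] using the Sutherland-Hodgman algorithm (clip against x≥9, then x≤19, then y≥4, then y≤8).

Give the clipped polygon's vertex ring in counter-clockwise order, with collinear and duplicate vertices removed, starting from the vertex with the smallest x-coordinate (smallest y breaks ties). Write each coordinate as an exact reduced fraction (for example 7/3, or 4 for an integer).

Clipped polygon: [(9,4) (13,4) (15,8) (9,8)]

1. After x ≥ 9: [(9,12/11) (11,0) (17,12) (17,20) (9,220/13)]
2. After x ≤ 19: [(9,12/11) (11,0) (17,12) (17,20) (9,220/13)]
3. After y ≥ 4: [(9,4) (13,4) (17,12) (17,20) (9,220/13)]
4. After y ≤ 8: [(9,8) (9,4) (13,4) (15,8)]
5. Canonical ring: [(9,4) (13,4) (15,8) (9,8)]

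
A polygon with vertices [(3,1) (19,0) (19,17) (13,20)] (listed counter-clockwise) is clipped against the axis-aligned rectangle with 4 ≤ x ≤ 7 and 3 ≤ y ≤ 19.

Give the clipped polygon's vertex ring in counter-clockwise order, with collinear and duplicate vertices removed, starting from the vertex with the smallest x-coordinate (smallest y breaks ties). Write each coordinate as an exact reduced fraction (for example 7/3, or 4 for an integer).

1. After x ≥ 4: [(4,29/10) (4,15/16) (19,0) (19,17) (13,20)]
2. After x ≤ 7: [(7,43/5) (4,29/10) (4,15/16) (7,3/4)]
3. After y ≥ 3: [(7,3) (7,43/5) (77/19,3)]
4. After y ≤ 19: [(7,3) (7,43/5) (77/19,3)]
5. Canonical ring: [(77/19,3) (7,3) (7,43/5)]

Clipped polygon: [(77/19,3) (7,3) (7,43/5)]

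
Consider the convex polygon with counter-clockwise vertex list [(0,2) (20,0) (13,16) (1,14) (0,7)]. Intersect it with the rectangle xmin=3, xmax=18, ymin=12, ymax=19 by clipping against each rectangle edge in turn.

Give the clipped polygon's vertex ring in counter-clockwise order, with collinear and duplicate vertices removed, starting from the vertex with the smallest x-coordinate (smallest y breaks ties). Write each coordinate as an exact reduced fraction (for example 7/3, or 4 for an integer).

Clipped polygon: [(3,12) (59/4,12) (13,16) (3,43/3)]

1. After x ≥ 3: [(3,17/10) (20,0) (13,16) (3,43/3)]
2. After x ≤ 18: [(3,17/10) (18,1/5) (18,32/7) (13,16) (3,43/3)]
3. After y ≥ 12: [(3,12) (59/4,12) (13,16) (3,43/3)]
4. After y ≤ 19: [(3,12) (59/4,12) (13,16) (3,43/3)]
5. Canonical ring: [(3,12) (59/4,12) (13,16) (3,43/3)]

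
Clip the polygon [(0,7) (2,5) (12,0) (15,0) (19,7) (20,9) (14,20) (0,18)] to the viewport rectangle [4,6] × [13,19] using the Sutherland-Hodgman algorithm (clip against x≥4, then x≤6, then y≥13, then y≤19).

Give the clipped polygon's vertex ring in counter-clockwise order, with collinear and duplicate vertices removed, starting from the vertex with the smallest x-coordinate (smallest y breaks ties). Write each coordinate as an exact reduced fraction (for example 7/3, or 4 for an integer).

1. After x ≥ 4: [(4,4) (12,0) (15,0) (19,7) (20,9) (14,20) (4,130/7)]
2. After x ≤ 6: [(4,4) (6,3) (6,132/7) (4,130/7)]
3. After y ≥ 13: [(4,13) (6,13) (6,132/7) (4,130/7)]
4. After y ≤ 19: [(4,13) (6,13) (6,132/7) (4,130/7)]
5. Canonical ring: [(4,13) (6,13) (6,132/7) (4,130/7)]

Clipped polygon: [(4,13) (6,13) (6,132/7) (4,130/7)]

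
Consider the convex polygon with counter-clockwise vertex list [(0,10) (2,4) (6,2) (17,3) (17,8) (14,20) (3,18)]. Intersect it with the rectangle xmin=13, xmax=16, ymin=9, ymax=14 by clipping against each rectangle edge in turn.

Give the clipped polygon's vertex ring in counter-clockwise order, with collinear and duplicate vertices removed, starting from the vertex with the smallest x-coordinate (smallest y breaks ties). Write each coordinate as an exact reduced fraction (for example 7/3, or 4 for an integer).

Clipped polygon: [(13,9) (16,9) (16,12) (31/2,14) (13,14)]

1. After x ≥ 13: [(13,29/11) (17,3) (17,8) (14,20) (13,218/11)]
2. After x ≤ 16: [(13,29/11) (16,32/11) (16,12) (14,20) (13,218/11)]
3. After y ≥ 9: [(13,9) (16,9) (16,12) (14,20) (13,218/11)]
4. After y ≤ 14: [(13,14) (13,9) (16,9) (16,12) (31/2,14)]
5. Canonical ring: [(13,9) (16,9) (16,12) (31/2,14) (13,14)]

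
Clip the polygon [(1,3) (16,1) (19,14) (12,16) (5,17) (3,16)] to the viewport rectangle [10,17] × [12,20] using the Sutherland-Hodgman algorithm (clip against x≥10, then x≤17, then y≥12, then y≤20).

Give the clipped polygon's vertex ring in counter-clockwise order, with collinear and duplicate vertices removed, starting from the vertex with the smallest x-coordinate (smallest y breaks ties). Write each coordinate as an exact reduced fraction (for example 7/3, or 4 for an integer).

Clipped polygon: [(10,12) (17,12) (17,102/7) (12,16) (10,114/7)]

1. After x ≥ 10: [(10,9/5) (16,1) (19,14) (12,16) (10,114/7)]
2. After x ≤ 17: [(10,9/5) (16,1) (17,16/3) (17,102/7) (12,16) (10,114/7)]
3. After y ≥ 12: [(10,12) (17,12) (17,102/7) (12,16) (10,114/7)]
4. After y ≤ 20: [(10,12) (17,12) (17,102/7) (12,16) (10,114/7)]
5. Canonical ring: [(10,12) (17,12) (17,102/7) (12,16) (10,114/7)]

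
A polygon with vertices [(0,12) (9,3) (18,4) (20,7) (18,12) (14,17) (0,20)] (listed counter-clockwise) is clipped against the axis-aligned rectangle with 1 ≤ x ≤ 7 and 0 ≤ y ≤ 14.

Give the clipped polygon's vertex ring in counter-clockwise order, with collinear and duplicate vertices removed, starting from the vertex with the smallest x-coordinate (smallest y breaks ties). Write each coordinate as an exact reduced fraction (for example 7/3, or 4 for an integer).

1. After x ≥ 1: [(1,11) (9,3) (18,4) (20,7) (18,12) (14,17) (1,277/14)]
2. After x ≤ 7: [(1,11) (7,5) (7,37/2) (1,277/14)]
3. After y ≥ 0: [(1,11) (7,5) (7,37/2) (1,277/14)]
4. After y ≤ 14: [(1,14) (1,11) (7,5) (7,14)]
5. Canonical ring: [(1,11) (7,5) (7,14) (1,14)]

Clipped polygon: [(1,11) (7,5) (7,14) (1,14)]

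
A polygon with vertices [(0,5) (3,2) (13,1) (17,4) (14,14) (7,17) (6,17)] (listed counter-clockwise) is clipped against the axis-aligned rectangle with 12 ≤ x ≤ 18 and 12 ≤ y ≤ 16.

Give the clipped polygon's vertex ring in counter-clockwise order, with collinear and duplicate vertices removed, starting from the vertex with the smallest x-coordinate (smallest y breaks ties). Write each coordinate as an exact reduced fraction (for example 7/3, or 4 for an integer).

1. After x ≥ 12: [(12,11/10) (13,1) (17,4) (14,14) (12,104/7)]
2. After x ≤ 18: [(12,11/10) (13,1) (17,4) (14,14) (12,104/7)]
3. After y ≥ 12: [(12,12) (73/5,12) (14,14) (12,104/7)]
4. After y ≤ 16: [(12,12) (73/5,12) (14,14) (12,104/7)]
5. Canonical ring: [(12,12) (73/5,12) (14,14) (12,104/7)]

Clipped polygon: [(12,12) (73/5,12) (14,14) (12,104/7)]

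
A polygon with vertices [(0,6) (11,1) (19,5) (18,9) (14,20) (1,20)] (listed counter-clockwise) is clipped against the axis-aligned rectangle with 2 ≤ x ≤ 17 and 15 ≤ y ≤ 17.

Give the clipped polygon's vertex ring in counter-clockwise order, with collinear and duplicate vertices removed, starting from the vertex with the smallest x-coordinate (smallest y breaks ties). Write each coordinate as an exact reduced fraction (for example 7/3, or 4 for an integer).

Clipped polygon: [(2,15) (174/11,15) (166/11,17) (2,17)]

1. After x ≥ 2: [(2,56/11) (11,1) (19,5) (18,9) (14,20) (2,20)]
2. After x ≤ 17: [(2,56/11) (11,1) (17,4) (17,47/4) (14,20) (2,20)]
3. After y ≥ 15: [(2,15) (174/11,15) (14,20) (2,20)]
4. After y ≤ 17: [(2,17) (2,15) (174/11,15) (166/11,17)]
5. Canonical ring: [(2,15) (174/11,15) (166/11,17) (2,17)]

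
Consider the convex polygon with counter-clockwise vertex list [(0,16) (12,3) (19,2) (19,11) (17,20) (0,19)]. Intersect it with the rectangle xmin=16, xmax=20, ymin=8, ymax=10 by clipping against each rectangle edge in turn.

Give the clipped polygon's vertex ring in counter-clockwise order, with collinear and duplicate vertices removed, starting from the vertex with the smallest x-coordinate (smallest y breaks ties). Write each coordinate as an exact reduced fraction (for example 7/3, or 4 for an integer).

1. After x ≥ 16: [(16,17/7) (19,2) (19,11) (17,20) (16,339/17)]
2. After x ≤ 20: [(16,17/7) (19,2) (19,11) (17,20) (16,339/17)]
3. After y ≥ 8: [(16,8) (19,8) (19,11) (17,20) (16,339/17)]
4. After y ≤ 10: [(16,10) (16,8) (19,8) (19,10)]
5. Canonical ring: [(16,8) (19,8) (19,10) (16,10)]

Clipped polygon: [(16,8) (19,8) (19,10) (16,10)]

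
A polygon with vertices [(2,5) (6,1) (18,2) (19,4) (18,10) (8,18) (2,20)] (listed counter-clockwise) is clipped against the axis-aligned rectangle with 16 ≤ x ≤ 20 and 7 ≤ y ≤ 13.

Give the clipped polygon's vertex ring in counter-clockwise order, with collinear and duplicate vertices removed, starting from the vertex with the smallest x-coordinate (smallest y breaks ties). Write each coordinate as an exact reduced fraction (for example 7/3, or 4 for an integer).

1. After x ≥ 16: [(16,11/6) (18,2) (19,4) (18,10) (16,58/5)]
2. After x ≤ 20: [(16,11/6) (18,2) (19,4) (18,10) (16,58/5)]
3. After y ≥ 7: [(16,7) (37/2,7) (18,10) (16,58/5)]
4. After y ≤ 13: [(16,7) (37/2,7) (18,10) (16,58/5)]
5. Canonical ring: [(16,7) (37/2,7) (18,10) (16,58/5)]

Clipped polygon: [(16,7) (37/2,7) (18,10) (16,58/5)]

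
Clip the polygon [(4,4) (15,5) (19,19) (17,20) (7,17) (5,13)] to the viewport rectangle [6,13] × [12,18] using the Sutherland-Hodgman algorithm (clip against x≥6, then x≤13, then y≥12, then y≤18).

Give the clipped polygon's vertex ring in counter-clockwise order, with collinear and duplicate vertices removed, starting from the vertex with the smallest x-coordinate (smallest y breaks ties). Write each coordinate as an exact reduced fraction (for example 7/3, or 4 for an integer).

Clipped polygon: [(6,12) (13,12) (13,18) (31/3,18) (7,17) (6,15)]

1. After x ≥ 6: [(6,46/11) (15,5) (19,19) (17,20) (7,17) (6,15)]
2. After x ≤ 13: [(6,46/11) (13,53/11) (13,94/5) (7,17) (6,15)]
3. After y ≥ 12: [(6,12) (13,12) (13,94/5) (7,17) (6,15)]
4. After y ≤ 18: [(6,12) (13,12) (13,18) (31/3,18) (7,17) (6,15)]
5. Canonical ring: [(6,12) (13,12) (13,18) (31/3,18) (7,17) (6,15)]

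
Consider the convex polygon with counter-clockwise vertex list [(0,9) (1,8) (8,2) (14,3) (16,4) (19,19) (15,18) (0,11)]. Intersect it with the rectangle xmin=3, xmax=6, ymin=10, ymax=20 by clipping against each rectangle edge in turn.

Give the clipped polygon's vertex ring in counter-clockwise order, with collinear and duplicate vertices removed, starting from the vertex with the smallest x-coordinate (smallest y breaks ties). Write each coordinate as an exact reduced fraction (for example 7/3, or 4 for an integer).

Clipped polygon: [(3,10) (6,10) (6,69/5) (3,62/5)]

1. After x ≥ 3: [(3,44/7) (8,2) (14,3) (16,4) (19,19) (15,18) (3,62/5)]
2. After x ≤ 6: [(3,44/7) (6,26/7) (6,69/5) (3,62/5)]
3. After y ≥ 10: [(3,10) (6,10) (6,69/5) (3,62/5)]
4. After y ≤ 20: [(3,10) (6,10) (6,69/5) (3,62/5)]
5. Canonical ring: [(3,10) (6,10) (6,69/5) (3,62/5)]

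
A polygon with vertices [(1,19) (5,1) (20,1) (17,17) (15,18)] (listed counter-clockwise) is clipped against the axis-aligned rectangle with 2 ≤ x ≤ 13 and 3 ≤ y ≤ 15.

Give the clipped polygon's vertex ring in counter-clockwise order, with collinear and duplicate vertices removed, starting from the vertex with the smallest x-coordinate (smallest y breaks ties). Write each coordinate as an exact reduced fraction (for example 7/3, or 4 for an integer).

Clipped polygon: [(2,29/2) (41/9,3) (13,3) (13,15) (2,15)]

1. After x ≥ 2: [(2,265/14) (2,29/2) (5,1) (20,1) (17,17) (15,18)]
2. After x ≤ 13: [(13,127/7) (2,265/14) (2,29/2) (5,1) (13,1)]
3. After y ≥ 3: [(13,3) (13,127/7) (2,265/14) (2,29/2) (41/9,3)]
4. After y ≤ 15: [(13,3) (13,15) (2,15) (2,29/2) (41/9,3)]
5. Canonical ring: [(2,29/2) (41/9,3) (13,3) (13,15) (2,15)]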